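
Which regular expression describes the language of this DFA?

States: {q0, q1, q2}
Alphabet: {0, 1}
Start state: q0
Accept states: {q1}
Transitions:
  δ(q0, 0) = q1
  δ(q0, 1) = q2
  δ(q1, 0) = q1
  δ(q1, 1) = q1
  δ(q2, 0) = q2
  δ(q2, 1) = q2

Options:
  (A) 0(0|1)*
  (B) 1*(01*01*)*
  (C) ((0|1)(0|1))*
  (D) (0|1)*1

Testing sample strings against the DFA:
  '10' -> rejected
  '00' -> accepted
  '1001' -> rejected
  '110' -> rejected
Checking each option for a counterexample:
  (A) 0(0|1)*: agrees with the DFA on all strings of length ≤ 4
  (B) 1*(01*01*)*: ε is rejected by the DFA but matches the regex → eliminated
  (C) ((0|1)(0|1))*: ε is rejected by the DFA but matches the regex → eliminated
  (D) (0|1)*1: '0' is accepted by the DFA but does not match the regex → eliminated
Only (A) 0(0|1)* is consistent with the DFA.

Final answer: (A) 0(0|1)*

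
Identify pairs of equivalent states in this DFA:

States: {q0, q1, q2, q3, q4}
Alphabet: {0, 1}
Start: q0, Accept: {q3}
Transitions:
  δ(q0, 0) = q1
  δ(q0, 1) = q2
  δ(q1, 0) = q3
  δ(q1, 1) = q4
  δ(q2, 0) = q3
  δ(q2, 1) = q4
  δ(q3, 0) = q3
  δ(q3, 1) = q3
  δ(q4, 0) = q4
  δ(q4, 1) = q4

Using the table-filling algorithm:
Round 0 – mark pairs where exactly one state is accepting: (q0,q3), (q1,q3), (q2,q3), (q3,q4)
Round 1 – newly marked: (q0,q1) [on 0: q1 vs q3, already marked]; (q0,q2) [on 0: q1 vs q3, already marked]; (q1,q4) [on 0: q3 vs q4, already marked]; (q2,q4) [on 0: q3 vs q4, already marked]
Round 2 – newly marked: (q0,q4) [on 0: q1 vs q4, already marked]
No further pairs can be marked.
(q1, q2) unmarked: δ(q1,0)=q3, δ(q2,0)=q3; δ(q1,1)=q4, δ(q2,1)=q4 → equivalent
Equivalent pairs: (q1, q2)

Final answer: Equivalent pairs: (q1, q2)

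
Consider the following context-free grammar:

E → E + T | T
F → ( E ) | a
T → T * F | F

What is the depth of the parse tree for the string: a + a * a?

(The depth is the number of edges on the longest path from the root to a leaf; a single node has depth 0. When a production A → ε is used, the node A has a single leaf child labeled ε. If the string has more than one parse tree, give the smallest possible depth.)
The grammar is unambiguous; the parse tree of a + a * a is:
E → E + T at the root (depth 0).
  Left E (depth 1) → T (2) → F (3) → a (4).
  Right T (depth 1) → T * F; that T (2) → F (3) → a (4); F (2) → a (3).
The longest root-to-leaf paths have 4 edges.
Depth = 4.

Final answer: 4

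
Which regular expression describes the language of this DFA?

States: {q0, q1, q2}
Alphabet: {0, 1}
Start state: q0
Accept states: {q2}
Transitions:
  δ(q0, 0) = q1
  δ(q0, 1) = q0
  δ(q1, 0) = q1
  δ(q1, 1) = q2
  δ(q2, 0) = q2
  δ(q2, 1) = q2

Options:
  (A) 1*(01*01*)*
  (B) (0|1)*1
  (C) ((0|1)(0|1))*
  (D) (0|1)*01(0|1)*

Testing sample strings against the DFA:
  '11001' -> accepted
  '11011' -> accepted
  '1001' -> accepted
  '110' -> rejected
Checking each option for a counterexample:
  (A) 1*(01*01*)*: ε is rejected by the DFA but matches the regex → eliminated
  (B) (0|1)*1: '1' is rejected by the DFA but matches the regex → eliminated
  (C) ((0|1)(0|1))*: ε is rejected by the DFA but matches the regex → eliminated
  (D) (0|1)*01(0|1)*: agrees with the DFA on all strings of length ≤ 4
Only (D) (0|1)*01(0|1)* is consistent with the DFA.

Final answer: (D) (0|1)*01(0|1)*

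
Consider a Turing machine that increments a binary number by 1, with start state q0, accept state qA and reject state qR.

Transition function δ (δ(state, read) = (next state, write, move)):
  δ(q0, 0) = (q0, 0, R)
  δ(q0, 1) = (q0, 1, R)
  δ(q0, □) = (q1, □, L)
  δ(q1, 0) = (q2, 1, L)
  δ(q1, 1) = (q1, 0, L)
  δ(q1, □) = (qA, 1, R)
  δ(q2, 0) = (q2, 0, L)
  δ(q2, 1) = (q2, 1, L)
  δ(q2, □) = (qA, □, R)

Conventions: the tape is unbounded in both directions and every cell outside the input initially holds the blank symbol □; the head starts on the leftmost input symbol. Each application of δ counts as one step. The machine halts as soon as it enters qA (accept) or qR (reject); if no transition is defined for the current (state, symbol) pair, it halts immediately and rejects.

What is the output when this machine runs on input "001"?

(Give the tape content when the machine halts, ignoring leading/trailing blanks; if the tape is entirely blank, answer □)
Step 0: [q0]001 (head at position 0)
Step 1: δ(q0, 0) = (q0, 0, R)  ⊢  0[q0]01 (head at position 1)
Step 2: δ(q0, 0) = (q0, 0, R)  ⊢  00[q0]1 (head at position 2)
Step 3: δ(q0, 1) = (q0, 1, R)  ⊢  001[q0]□ (head at position 3)
Step 4: δ(q0, □) = (q1, □, L)  ⊢  00[q1]1□ (head at position 2)
Step 5: δ(q1, 1) = (q1, 0, L)  ⊢  0[q1]00□ (head at position 1)
Step 6: δ(q1, 0) = (q2, 1, L)  ⊢  [q2]010□ (head at position 0)
Step 7: δ(q2, 0) = (q2, 0, L)  ⊢  [q2]□010□ (head at position -1)
Step 8: δ(q2, □) = (qA, □, R)  ⊢  □[qA]010□ (head at position 0)
The machine is in qA, so it halts and accepts.
Tape content when halted (ignoring surrounding blanks): 010

Final answer: Output: 010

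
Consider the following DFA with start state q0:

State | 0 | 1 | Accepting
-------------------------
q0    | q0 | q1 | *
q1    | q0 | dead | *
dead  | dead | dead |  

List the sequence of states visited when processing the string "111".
q0 → q1 → dead → dead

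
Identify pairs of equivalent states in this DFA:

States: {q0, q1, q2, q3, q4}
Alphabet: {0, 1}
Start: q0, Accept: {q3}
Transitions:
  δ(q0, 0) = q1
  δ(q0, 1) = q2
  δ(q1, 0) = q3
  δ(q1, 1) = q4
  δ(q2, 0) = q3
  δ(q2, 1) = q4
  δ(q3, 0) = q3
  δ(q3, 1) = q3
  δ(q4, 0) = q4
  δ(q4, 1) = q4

Using the table-filling algorithm:
Round 0 – mark pairs where exactly one state is accepting: (q0,q3), (q1,q3), (q2,q3), (q3,q4)
Round 1 – newly marked: (q0,q1) [on 0: q1 vs q3, already marked]; (q0,q2) [on 0: q1 vs q3, already marked]; (q1,q4) [on 0: q3 vs q4, already marked]; (q2,q4) [on 0: q3 vs q4, already marked]
Round 2 – newly marked: (q0,q4) [on 0: q1 vs q4, already marked]
No further pairs can be marked.
(q1, q2) unmarked: δ(q1,0)=q3, δ(q2,0)=q3; δ(q1,1)=q4, δ(q2,1)=q4 → equivalent
Equivalent pairs: (q1, q2)

Final answer: Equivalent pairs: (q1, q2)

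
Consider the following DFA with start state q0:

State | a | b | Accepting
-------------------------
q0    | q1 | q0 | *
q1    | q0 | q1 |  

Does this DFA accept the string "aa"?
Start in q0.
Read 'a': q0 → q1
Read 'a': q1 → q0
Final state q0 is accepting, so the string is accepted.

Final answer: Yes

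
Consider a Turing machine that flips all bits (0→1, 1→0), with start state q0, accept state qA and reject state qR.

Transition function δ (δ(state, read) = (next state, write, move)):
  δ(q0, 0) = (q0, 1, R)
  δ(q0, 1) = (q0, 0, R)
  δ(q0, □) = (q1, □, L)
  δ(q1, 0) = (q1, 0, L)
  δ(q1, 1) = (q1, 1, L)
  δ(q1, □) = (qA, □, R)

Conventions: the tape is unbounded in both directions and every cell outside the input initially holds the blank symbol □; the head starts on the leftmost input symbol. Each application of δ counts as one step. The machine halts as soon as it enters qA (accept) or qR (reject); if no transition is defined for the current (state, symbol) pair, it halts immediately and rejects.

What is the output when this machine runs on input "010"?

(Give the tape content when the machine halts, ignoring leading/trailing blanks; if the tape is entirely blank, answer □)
Step 0: [q0]010 (head at position 0)
Step 1: δ(q0, 0) = (q0, 1, R)  ⊢  1[q0]10 (head at position 1)
Step 2: δ(q0, 1) = (q0, 0, R)  ⊢  10[q0]0 (head at position 2)
Step 3: δ(q0, 0) = (q0, 1, R)  ⊢  101[q0]□ (head at position 3)
Step 4: δ(q0, □) = (q1, □, L)  ⊢  10[q1]1□ (head at position 2)
Step 5: δ(q1, 1) = (q1, 1, L)  ⊢  1[q1]01□ (head at position 1)
Step 6: δ(q1, 0) = (q1, 0, L)  ⊢  [q1]101□ (head at position 0)
Step 7: δ(q1, 1) = (q1, 1, L)  ⊢  [q1]□101□ (head at position -1)
Step 8: δ(q1, □) = (qA, □, R)  ⊢  □[qA]101□ (head at position 0)
The machine is in qA, so it halts and accepts.
Tape content when halted (ignoring surrounding blanks): 101

Final answer: Output: 101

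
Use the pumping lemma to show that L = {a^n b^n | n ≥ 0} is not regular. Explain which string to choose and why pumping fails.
Language: L = {a^n b^n | n ≥ 0} (equal numbers of a's followed by b's)
Step 1: Assume for contradiction that L is regular, with pumping length p.
Step 2: Choose s = a^p b^p. Then s ∈ L (it has p a's followed by p b's) and |s| ≥ p.
Step 3: Consider any decomposition s = xyz with |xy| ≤ p and |y| > 0. Since |xy| ≤ p and the first p symbols of s are all a's, y = a^k for some k with 1 ≤ k ≤ p.
Step 4: Pumping up (i = 2): xy²z = a^(p+k) b^p, which has more a's than b's, so xy²z ∉ L.
This contradicts the pumping lemma, so L is not regular.

Final answer: Choose s = a^p b^p. Since |xy| ≤ p, y = a^k with k ≥ 1. Then xy²z = a^(p+k) b^p ∉ L.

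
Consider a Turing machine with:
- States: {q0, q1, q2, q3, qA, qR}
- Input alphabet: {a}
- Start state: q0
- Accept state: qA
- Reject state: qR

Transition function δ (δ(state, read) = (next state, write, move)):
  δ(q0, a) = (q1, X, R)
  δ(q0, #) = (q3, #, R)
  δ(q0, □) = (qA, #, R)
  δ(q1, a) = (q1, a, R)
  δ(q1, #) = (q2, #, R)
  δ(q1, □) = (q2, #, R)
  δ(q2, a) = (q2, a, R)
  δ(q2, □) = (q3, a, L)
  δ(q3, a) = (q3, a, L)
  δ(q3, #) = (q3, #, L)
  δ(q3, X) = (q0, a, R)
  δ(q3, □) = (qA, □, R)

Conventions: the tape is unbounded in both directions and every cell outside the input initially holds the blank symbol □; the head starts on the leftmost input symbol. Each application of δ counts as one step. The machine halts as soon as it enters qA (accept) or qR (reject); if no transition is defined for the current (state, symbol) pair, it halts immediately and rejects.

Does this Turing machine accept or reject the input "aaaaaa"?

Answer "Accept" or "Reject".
Trace (configuration after each step, as tape_left[state]tape_right with head position):
Step 0: [q0]aaaaaa (head at position 0)
Step 1: X[q1]aaaaa (head 1)
Step 2: Xa[q1]aaaa (head 2)
Step 3: Xaa[q1]aaa (head 3)
Step 4: Xaaa[q1]aa (head 4)
Step 5: Xaaaa[q1]a (head 5)
Step 6: Xaaaaa[q1]□ (head 6)
Step 7: Xaaaaa#[q2]□ (head 7)
Step 8: Xaaaaa[q3]#a (head 6)
Step 9: Xaaaa[q3]a#a (head 5)
Step 10: Xaaa[q3]aa#a (head 4)
Step 11: Xaa[q3]aaa#a (head 3)
Step 12: Xa[q3]aaaa#a (head 2)
Step 13: X[q3]aaaaa#a (head 1)
Step 14: [q3]Xaaaaa#a (head 0)
Step 15: a[q0]aaaaa#a (head 1)
Step 16: aX[q1]aaaa#a (head 2)
Step 17: aXa[q1]aaa#a (head 3)
Step 18: aXaa[q1]aa#a (head 4)
Step 19: aXaaa[q1]a#a (head 5)
Step 20: aXaaaa[q1]#a (head 6)
Step 21: aXaaaa#[q2]a (head 7)
Step 22: aXaaaa#a[q2]□ (head 8)
Step 23: aXaaaa#[q3]aa (head 7)
Step 24: aXaaaa[q3]#aa (head 6)
Step 25: aXaaa[q3]a#aa (head 5)
Step 26: aXaa[q3]aa#aa (head 4)
Step 27: aXa[q3]aaa#aa (head 3)
Step 28: aX[q3]aaaa#aa (head 2)
Step 29: a[q3]Xaaaa#aa (head 1)
Step 30: aa[q0]aaaa#aa (head 2)
Step 31: aaX[q1]aaa#aa (head 3)
Step 32: aaXa[q1]aa#aa (head 4)
Step 33: aaXaa[q1]a#aa (head 5)
Step 34: aaXaaa[q1]#aa (head 6)
Step 35: aaXaaa#[q2]aa (head 7)
Step 36: aaXaaa#a[q2]a (head 8)
Step 37: aaXaaa#aa[q2]□ (head 9)
Step 38: aaXaaa#a[q3]aa (head 8)
Step 39: aaXaaa#[q3]aaa (head 7)
Step 40: aaXaaa[q3]#aaa (head 6)
Step 41: aaXaa[q3]a#aaa (head 5)
Step 42: aaXa[q3]aa#aaa (head 4)
Step 43: aaX[q3]aaa#aaa (head 3)
Step 44: aa[q3]Xaaa#aaa (head 2)
Step 45: aaa[q0]aaa#aaa (head 3)
Step 46: aaaX[q1]aa#aaa (head 4)
Step 47: aaaXa[q1]a#aaa (head 5)
Step 48: aaaXaa[q1]#aaa (head 6)
Step 49: aaaXaa#[q2]aaa (head 7)
Step 50: aaaXaa#a[q2]aa (head 8)
Step 51: aaaXaa#aa[q2]a (head 9)
Step 52: aaaXaa#aaa[q2]□ (head 10)
Step 53: aaaXaa#aa[q3]aa (head 9)
Step 54: aaaXaa#a[q3]aaa (head 8)
Step 55: aaaXaa#[q3]aaaa (head 7)
Step 56: aaaXaa[q3]#aaaa (head 6)
Step 57: aaaXa[q3]a#aaaa (head 5)
Step 58: aaaX[q3]aa#aaaa (head 4)
Step 59: aaa[q3]Xaa#aaaa (head 3)
Step 60: aaaa[q0]aa#aaaa (head 4)
Step 61: aaaaX[q1]a#aaaa (head 5)
Step 62: aaaaXa[q1]#aaaa (head 6)
Step 63: aaaaXa#[q2]aaaa (head 7)
Step 64: aaaaXa#a[q2]aaa (head 8)
Step 65: aaaaXa#aa[q2]aa (head 9)
Step 66: aaaaXa#aaa[q2]a (head 10)
Step 67: aaaaXa#aaaa[q2]□ (head 11)
Step 68: aaaaXa#aaa[q3]aa (head 10)
Step 69: aaaaXa#aa[q3]aaa (head 9)
Step 70: aaaaXa#a[q3]aaaa (head 8)
Step 71: aaaaXa#[q3]aaaaa (head 7)
Step 72: aaaaXa[q3]#aaaaa (head 6)
Step 73: aaaaX[q3]a#aaaaa (head 5)
Step 74: aaaa[q3]Xa#aaaaa (head 4)
Step 75: aaaaa[q0]a#aaaaa (head 5)
Step 76: aaaaaX[q1]#aaaaa (head 6)
Step 77: aaaaaX#[q2]aaaaa (head 7)
Step 78: aaaaaX#a[q2]aaaa (head 8)
Step 79: aaaaaX#aa[q2]aaa (head 9)
Step 80: aaaaaX#aaa[q2]aa (head 10)
Step 81: aaaaaX#aaaa[q2]a (head 11)
Step 82: aaaaaX#aaaaa[q2]□ (head 12)
Step 83: aaaaaX#aaaa[q3]aa (head 11)
Step 84: aaaaaX#aaa[q3]aaa (head 10)
Step 85: aaaaaX#aa[q3]aaaa (head 9)
Step 86: aaaaaX#a[q3]aaaaa (head 8)
Step 87: aaaaaX#[q3]aaaaaa (head 7)
Step 88: aaaaaX[q3]#aaaaaa (head 6)
Step 89: aaaaa[q3]X#aaaaaa (head 5)
Step 90: aaaaaa[q0]#aaaaaa (head 6)
Step 91: aaaaaa#[q3]aaaaaa (head 7)
Step 92: aaaaaa[q3]#aaaaaa (head 6)
Step 93: aaaaa[q3]a#aaaaaa (head 5)
Step 94: aaaa[q3]aa#aaaaaa (head 4)
Step 95: aaa[q3]aaa#aaaaaa (head 3)
Step 96: aa[q3]aaaa#aaaaaa (head 2)
Step 97: a[q3]aaaaa#aaaaaa (head 1)
Step 98: [q3]aaaaaa#aaaaaa (head 0)
Step 99: [q3]□aaaaaa#aaaaaa (head -1)
Step 100: □[qA]aaaaaa#aaaaaa (head 0)
The machine is in qA, so it halts and accepts.

Final answer: Accept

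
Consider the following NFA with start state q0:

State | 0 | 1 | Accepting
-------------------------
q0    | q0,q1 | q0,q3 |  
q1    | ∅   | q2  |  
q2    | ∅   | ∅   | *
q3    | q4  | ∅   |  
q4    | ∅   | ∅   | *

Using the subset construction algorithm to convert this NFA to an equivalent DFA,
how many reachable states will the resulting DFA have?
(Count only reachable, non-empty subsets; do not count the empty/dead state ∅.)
Start subset: {q0}
{q0}: on 0 → {q0, q1}, on 1 → {q0, q3}
{q0, q1}: on 0 → {q0, q1}, on 1 → {q0, q2, q3}
{q0, q3}: on 0 → {q0, q1, q4}, on 1 → {q0, q3}
{q0, q2, q3}: on 0 → {q0, q1, q4}, on 1 → {q0, q3}
{q0, q1, q4}: on 0 → {q0, q1}, on 1 → {q0, q2, q3}
Reachable non-empty subsets: {q0}, {q0, q1}, {q0, q3}, {q0, q2, q3}, {q0, q1, q4} — 5 in total.

Final answer: 5 states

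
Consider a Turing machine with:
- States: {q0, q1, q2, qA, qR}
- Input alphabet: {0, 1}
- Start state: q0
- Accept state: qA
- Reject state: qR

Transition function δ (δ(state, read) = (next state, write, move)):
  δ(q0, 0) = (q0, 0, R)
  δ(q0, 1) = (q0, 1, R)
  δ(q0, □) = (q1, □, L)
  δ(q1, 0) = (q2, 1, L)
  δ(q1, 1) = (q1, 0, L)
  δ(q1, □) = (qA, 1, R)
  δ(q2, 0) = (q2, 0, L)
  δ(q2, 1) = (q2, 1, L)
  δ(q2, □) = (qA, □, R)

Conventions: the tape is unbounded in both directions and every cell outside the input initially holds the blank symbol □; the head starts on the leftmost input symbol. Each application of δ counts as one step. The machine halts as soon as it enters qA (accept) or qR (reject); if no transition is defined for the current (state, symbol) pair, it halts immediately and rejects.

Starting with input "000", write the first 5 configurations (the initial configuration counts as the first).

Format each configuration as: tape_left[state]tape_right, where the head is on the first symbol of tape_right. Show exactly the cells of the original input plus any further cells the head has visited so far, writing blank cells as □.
Step 0: [q0]000 (head at position 0)
Step 1: δ(q0, 0) = (q0, 0, R)  ⊢  0[q0]00 (head at position 1)
Step 2: δ(q0, 0) = (q0, 0, R)  ⊢  00[q0]0 (head at position 2)
Step 3: δ(q0, 0) = (q0, 0, R)  ⊢  000[q0]□ (head at position 3)
Step 4: δ(q0, □) = (q1, □, L)  ⊢  00[q1]0□ (head at position 2)

Final answer: [q0]000 ⊢ 0[q0]00 ⊢ 00[q0]0 ⊢ 000[q0]□ ⊢ 00[q1]0□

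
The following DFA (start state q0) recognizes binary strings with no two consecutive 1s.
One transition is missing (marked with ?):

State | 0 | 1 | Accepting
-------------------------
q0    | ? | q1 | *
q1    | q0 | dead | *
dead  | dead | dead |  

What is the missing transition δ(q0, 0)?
q0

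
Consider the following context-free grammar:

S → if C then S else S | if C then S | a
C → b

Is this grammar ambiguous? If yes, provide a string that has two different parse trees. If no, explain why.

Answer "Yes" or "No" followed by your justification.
The 'dangling else' can attach to either if. Two leftmost derivations of  if b then if b then a else a:
  (1) S ⇒ if C then S else S ⇒ if b then S else S ⇒ if b then if C then S else S ⇒ if b then if b then S else S ⇒ if b then if b then a else S ⇒ if b then if b then a else a   (else belongs to the outer if)
  (2) S ⇒ if C then S ⇒ if b then S ⇒ if b then if C then S else S ⇒ if b then if b then S else S ⇒ if b then if b then a else S ⇒ if b then if b then a else a   (else belongs to the inner if)
Two distinct parse trees for the same string, so the grammar is ambiguous.

Final answer: Yes - the string 'if b then if b then a else a' has two distinct leftmost derivations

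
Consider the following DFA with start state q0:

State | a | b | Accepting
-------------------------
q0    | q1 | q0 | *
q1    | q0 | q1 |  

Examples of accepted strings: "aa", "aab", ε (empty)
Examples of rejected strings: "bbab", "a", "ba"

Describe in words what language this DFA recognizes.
strings over {a,b} with an even number of a's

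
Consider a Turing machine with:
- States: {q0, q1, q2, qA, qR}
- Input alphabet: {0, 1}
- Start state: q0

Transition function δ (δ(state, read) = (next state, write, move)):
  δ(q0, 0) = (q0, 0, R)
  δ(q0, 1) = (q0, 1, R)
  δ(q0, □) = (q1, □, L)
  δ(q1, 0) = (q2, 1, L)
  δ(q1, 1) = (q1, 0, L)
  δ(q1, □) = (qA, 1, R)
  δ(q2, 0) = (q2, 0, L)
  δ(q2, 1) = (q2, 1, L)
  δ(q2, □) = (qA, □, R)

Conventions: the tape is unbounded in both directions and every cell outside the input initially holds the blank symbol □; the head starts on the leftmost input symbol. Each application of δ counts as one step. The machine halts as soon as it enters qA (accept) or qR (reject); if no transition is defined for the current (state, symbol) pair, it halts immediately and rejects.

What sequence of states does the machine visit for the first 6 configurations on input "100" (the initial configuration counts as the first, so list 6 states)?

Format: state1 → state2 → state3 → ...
Step 0: [q0]100 (head at position 0)
Step 1: δ(q0, 1) = (q0, 1, R)  ⊢  1[q0]00 (head at position 1)
Step 2: δ(q0, 0) = (q0, 0, R)  ⊢  10[q0]0 (head at position 2)
Step 3: δ(q0, 0) = (q0, 0, R)  ⊢  100[q0]□ (head at position 3)
Step 4: δ(q0, □) = (q1, □, L)  ⊢  10[q1]0□ (head at position 2)
Step 5: δ(q1, 0) = (q2, 1, L)  ⊢  1[q2]01□ (head at position 1)
Reading off the states of these 6 configurations: q0 → q0 → q0 → q0 → q1 → q2

Final answer: q0 → q0 → q0 → q0 → q1 → q2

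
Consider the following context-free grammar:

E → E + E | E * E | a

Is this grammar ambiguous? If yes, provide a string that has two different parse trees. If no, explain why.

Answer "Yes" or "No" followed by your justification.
Two different leftmost derivations of a + a * a:
  (1) E ⇒ E + E ⇒ a + E ⇒ a + E * E ⇒ a + a * E ⇒ a + a * a   (tree groups a + (a * a))
  (2) E ⇒ E * E ⇒ E + E * E ⇒ a + E * E ⇒ a + a * E ⇒ a + a * a   (tree groups (a + a) * a)
Two distinct leftmost derivations = two distinct parse trees, so the grammar is ambiguous.

Final answer: Yes - the string 'a + a * a' has two distinct leftmost derivations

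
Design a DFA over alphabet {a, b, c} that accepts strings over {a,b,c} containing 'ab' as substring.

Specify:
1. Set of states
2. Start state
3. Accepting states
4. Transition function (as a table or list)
One valid DFA (any DFA recognizing the same language is acceptable):
States: {q0, q1, q2}
Start: q0
Accepting: {q2}
Transitions (accepting states marked with *):
State | a | b | c | Accepting
-----------------------------
q0    | q1 | q0 | q0 |  
q1    | q1 | q2 | q0 |  
q2    | q2 | q2 | q2 | *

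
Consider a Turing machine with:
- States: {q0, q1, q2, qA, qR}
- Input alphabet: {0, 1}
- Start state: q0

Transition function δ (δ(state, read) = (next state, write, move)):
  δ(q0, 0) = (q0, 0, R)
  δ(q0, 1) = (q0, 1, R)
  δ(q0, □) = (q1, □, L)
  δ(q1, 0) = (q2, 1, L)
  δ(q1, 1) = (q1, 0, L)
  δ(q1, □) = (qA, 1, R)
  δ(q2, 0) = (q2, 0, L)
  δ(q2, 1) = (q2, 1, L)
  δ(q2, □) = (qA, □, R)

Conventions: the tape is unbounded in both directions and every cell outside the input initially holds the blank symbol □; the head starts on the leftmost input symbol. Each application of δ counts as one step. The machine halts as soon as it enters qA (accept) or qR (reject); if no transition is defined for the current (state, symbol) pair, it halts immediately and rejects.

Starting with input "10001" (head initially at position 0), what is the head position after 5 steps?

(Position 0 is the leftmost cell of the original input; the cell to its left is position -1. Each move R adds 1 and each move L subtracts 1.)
Step 0: [q0]10001 (head at position 0)
Step 1: δ(q0, 1) = (q0, 1, R)  ⊢  1[q0]0001 (head at position 1)
Step 2: δ(q0, 0) = (q0, 0, R)  ⊢  10[q0]001 (head at position 2)
Step 3: δ(q0, 0) = (q0, 0, R)  ⊢  100[q0]01 (head at position 3)
Step 4: δ(q0, 0) = (q0, 0, R)  ⊢  1000[q0]1 (head at position 4)
Step 5: δ(q0, 1) = (q0, 1, R)  ⊢  10001[q0]□ (head at position 5)
Head position after 5 steps: 5

Final answer: Position 5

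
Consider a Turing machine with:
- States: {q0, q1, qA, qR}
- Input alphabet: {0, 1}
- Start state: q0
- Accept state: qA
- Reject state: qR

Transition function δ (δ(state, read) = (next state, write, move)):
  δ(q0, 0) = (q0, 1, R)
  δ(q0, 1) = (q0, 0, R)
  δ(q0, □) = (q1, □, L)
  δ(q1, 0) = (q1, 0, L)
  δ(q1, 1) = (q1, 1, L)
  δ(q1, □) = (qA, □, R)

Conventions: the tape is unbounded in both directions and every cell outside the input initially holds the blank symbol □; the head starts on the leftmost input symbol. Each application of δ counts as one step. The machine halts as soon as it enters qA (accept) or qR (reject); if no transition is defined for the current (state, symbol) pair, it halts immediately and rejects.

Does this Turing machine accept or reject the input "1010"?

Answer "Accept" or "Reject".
Step 0: [q0]1010 (head at position 0)
Step 1: δ(q0, 1) = (q0, 0, R)  ⊢  0[q0]010 (head at position 1)
Step 2: δ(q0, 0) = (q0, 1, R)  ⊢  01[q0]10 (head at position 2)
Step 3: δ(q0, 1) = (q0, 0, R)  ⊢  010[q0]0 (head at position 3)
Step 4: δ(q0, 0) = (q0, 1, R)  ⊢  0101[q0]□ (head at position 4)
Step 5: δ(q0, □) = (q1, □, L)  ⊢  010[q1]1□ (head at position 3)
Step 6: δ(q1, 1) = (q1, 1, L)  ⊢  01[q1]01□ (head at position 2)
Step 7: δ(q1, 0) = (q1, 0, L)  ⊢  0[q1]101□ (head at position 1)
Step 8: δ(q1, 1) = (q1, 1, L)  ⊢  [q1]0101□ (head at position 0)
Step 9: δ(q1, 0) = (q1, 0, L)  ⊢  [q1]□0101□ (head at position -1)
Step 10: δ(q1, □) = (qA, □, R)  ⊢  □[qA]0101□ (head at position 0)
The machine is in qA, so it halts and accepts.

Final answer: Accept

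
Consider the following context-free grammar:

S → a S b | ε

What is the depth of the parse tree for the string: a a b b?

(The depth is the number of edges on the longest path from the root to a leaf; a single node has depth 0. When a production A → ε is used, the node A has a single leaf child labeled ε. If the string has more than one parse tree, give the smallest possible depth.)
The only parse tree applies S → a S b 2 times (once per matching a…b pair) and then S → ε.
The S nodes sit at depths 0, 1, …, 2; the innermost S (depth 2) has the single child ε at depth 3.
The terminal leaves a, b are at depths 1..2, so the longest root-to-leaf path is S → S → … → S → ε with 3 edges.
Depth = 3.

Final answer: 3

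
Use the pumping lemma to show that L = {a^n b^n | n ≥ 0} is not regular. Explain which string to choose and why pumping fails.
Language: L = {a^n b^n | n ≥ 0} (equal numbers of a's followed by b's)
Step 1: Assume for contradiction that L is regular, with pumping length p.
Step 2: Choose s = a^p b^p. Then s ∈ L (it has p a's followed by p b's) and |s| ≥ p.
Step 3: Consider any decomposition s = xyz with |xy| ≤ p and |y| > 0. Since |xy| ≤ p and the first p symbols of s are all a's, y = a^k for some k with 1 ≤ k ≤ p.
Step 4: Pumping up (i = 2): xy²z = a^(p+k) b^p, which has more a's than b's, so xy²z ∉ L.
This contradicts the pumping lemma, so L is not regular.

Final answer: Choose s = a^p b^p. Since |xy| ≤ p, y = a^k with k ≥ 1. Then xy²z = a^(p+k) b^p ∉ L.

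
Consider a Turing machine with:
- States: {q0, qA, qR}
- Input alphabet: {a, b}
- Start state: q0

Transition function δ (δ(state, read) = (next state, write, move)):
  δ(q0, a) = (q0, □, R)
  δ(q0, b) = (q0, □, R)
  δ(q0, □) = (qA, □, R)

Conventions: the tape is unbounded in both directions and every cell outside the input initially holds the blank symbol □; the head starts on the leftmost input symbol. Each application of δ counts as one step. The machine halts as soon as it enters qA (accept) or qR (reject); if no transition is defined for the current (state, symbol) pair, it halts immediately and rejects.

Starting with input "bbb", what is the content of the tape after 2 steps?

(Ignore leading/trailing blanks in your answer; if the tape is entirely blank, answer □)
Step 0: [q0]bbb (head at position 0)
Step 1: δ(q0, b) = (q0, □, R)  ⊢  □[q0]bb (head at position 1)
Step 2: δ(q0, b) = (q0, □, R)  ⊢  □□[q0]b (head at position 2)
Tape after 2 steps (ignoring surrounding blanks): b

Final answer: Tape: b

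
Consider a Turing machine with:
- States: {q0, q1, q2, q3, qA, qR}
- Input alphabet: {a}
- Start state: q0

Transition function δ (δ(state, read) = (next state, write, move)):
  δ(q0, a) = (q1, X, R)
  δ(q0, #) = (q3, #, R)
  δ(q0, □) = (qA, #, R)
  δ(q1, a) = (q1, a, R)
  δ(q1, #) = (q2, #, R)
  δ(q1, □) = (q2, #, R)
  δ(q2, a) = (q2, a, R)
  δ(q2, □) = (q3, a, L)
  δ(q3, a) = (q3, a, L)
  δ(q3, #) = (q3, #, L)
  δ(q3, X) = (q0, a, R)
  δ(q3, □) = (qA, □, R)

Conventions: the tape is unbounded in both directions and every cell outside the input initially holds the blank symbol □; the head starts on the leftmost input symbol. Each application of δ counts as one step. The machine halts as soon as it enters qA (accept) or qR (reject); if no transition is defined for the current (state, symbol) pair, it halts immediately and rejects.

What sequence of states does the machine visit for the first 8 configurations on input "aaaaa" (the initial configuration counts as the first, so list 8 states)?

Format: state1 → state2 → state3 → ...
Step 0: [q0]aaaaa (head at position 0)
Step 1: δ(q0, a) = (q1, X, R)  ⊢  X[q1]aaaa (head at position 1)
Step 2: δ(q1, a) = (q1, a, R)  ⊢  Xa[q1]aaa (head at position 2)
Step 3: δ(q1, a) = (q1, a, R)  ⊢  Xaa[q1]aa (head at position 3)
Step 4: δ(q1, a) = (q1, a, R)  ⊢  Xaaa[q1]a (head at position 4)
Step 5: δ(q1, a) = (q1, a, R)  ⊢  Xaaaa[q1]□ (head at position 5)
Step 6: δ(q1, □) = (q2, #, R)  ⊢  Xaaaa#[q2]□ (head at position 6)
Step 7: δ(q2, □) = (q3, a, L)  ⊢  Xaaaa[q3]#a (head at position 5)
Reading off the states of these 8 configurations: q0 → q1 → q1 → q1 → q1 → q1 → q2 → q3

Final answer: q0 → q1 → q1 → q1 → q1 → q1 → q2 → q3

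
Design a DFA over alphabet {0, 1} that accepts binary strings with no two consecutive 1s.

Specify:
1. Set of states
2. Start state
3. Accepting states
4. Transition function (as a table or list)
One valid DFA (any DFA recognizing the same language is acceptable):
States: {q0, q1, dead}
Start: q0
Accepting: {q0, q1}
Transitions (accepting states marked with *):
State | 0 | 1 | Accepting
-------------------------
q0    | q0 | q1 | *
q1    | q0 | dead | *
dead  | dead | dead |  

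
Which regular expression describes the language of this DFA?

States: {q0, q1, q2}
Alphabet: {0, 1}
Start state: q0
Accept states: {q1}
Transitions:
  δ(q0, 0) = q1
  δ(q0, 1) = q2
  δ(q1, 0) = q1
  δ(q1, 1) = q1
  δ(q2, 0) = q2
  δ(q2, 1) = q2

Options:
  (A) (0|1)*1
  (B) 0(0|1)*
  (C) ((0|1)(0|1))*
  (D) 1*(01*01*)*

Testing sample strings against the DFA:
  '11111' -> rejected
  '1000' -> rejected
  '00000' -> accepted
  '000' -> accepted
Checking each option for a counterexample:
  (A) (0|1)*1: '0' is accepted by the DFA but does not match the regex → eliminated
  (B) 0(0|1)*: agrees with the DFA on all strings of length ≤ 4
  (C) ((0|1)(0|1))*: ε is rejected by the DFA but matches the regex → eliminated
  (D) 1*(01*01*)*: ε is rejected by the DFA but matches the regex → eliminated
Only (B) 0(0|1)* is consistent with the DFA.

Final answer: (B) 0(0|1)*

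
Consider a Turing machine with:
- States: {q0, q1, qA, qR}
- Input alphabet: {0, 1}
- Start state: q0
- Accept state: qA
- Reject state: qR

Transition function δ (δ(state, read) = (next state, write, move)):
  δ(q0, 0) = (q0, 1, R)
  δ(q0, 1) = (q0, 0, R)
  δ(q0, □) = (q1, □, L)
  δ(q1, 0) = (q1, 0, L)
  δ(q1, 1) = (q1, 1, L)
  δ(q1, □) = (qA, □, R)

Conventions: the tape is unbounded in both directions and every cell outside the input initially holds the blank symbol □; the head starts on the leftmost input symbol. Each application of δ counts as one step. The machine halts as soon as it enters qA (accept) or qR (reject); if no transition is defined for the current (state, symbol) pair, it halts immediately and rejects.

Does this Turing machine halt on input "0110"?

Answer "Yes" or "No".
Step 0: [q0]0110 (head at position 0)
Step 1: δ(q0, 0) = (q0, 1, R)  ⊢  1[q0]110 (head at position 1)
Step 2: δ(q0, 1) = (q0, 0, R)  ⊢  10[q0]10 (head at position 2)
Step 3: δ(q0, 1) = (q0, 0, R)  ⊢  100[q0]0 (head at position 3)
Step 4: δ(q0, 0) = (q0, 1, R)  ⊢  1001[q0]□ (head at position 4)
Step 5: δ(q0, □) = (q1, □, L)  ⊢  100[q1]1□ (head at position 3)
Step 6: δ(q1, 1) = (q1, 1, L)  ⊢  10[q1]01□ (head at position 2)
Step 7: δ(q1, 0) = (q1, 0, L)  ⊢  1[q1]001□ (head at position 1)
Step 8: δ(q1, 0) = (q1, 0, L)  ⊢  [q1]1001□ (head at position 0)
Step 9: δ(q1, 1) = (q1, 1, L)  ⊢  [q1]□1001□ (head at position -1)
Step 10: δ(q1, □) = (qA, □, R)  ⊢  □[qA]1001□ (head at position 0)
The machine is in qA, so it halts and accepts.
It halts after 10 steps.

Final answer: Yes - halts after 10 steps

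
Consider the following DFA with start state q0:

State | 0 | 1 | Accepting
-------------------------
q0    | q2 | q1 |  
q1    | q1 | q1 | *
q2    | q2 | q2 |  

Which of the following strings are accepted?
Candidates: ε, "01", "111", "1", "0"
ε: q0; q0 is not accepting → rejected
"01": q0 → q2 → q2; q2 is not accepting → rejected
"111": q0 → q1 → q1 → q1; q1 is accepting → accepted
"1": q0 → q1; q1 is accepting → accepted
"0": q0 → q2; q2 is not accepting → rejected

Final answer: "111", "1"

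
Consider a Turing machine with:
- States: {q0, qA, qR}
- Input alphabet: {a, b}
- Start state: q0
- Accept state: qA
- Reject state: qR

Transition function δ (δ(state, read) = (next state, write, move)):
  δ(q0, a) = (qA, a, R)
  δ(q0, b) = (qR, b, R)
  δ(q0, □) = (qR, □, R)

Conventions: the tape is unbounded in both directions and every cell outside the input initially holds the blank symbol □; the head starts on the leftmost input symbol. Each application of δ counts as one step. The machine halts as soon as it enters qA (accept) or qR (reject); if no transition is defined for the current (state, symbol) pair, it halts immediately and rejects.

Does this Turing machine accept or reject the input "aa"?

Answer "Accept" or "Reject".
Step 0: [q0]aa (head at position 0)
Step 1: δ(q0, a) = (qA, a, R)  ⊢  a[qA]a (head at position 1)
The machine is in qA, so it halts and accepts.

Final answer: Accept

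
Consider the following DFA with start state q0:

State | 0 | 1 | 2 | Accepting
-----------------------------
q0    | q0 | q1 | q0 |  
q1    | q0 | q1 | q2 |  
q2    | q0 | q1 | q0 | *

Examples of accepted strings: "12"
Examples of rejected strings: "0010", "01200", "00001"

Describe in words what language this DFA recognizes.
strings over {0,1,2} ending with '12'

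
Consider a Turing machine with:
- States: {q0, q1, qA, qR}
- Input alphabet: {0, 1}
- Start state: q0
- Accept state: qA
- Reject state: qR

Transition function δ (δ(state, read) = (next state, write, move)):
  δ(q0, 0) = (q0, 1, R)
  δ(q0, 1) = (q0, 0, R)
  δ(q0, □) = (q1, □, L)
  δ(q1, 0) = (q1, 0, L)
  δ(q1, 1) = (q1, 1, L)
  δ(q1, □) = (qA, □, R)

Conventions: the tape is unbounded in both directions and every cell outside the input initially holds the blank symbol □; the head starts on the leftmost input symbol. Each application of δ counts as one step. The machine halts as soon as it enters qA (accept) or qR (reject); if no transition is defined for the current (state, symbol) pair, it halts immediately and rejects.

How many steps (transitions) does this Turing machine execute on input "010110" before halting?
Step 0: [q0]010110 (head at position 0)
Step 1: δ(q0, 0) = (q0, 1, R)  ⊢  1[q0]10110 (head at position 1)
Step 2: δ(q0, 1) = (q0, 0, R)  ⊢  10[q0]0110 (head at position 2)
Step 3: δ(q0, 0) = (q0, 1, R)  ⊢  101[q0]110 (head at position 3)
Step 4: δ(q0, 1) = (q0, 0, R)  ⊢  1010[q0]10 (head at position 4)
Step 5: δ(q0, 1) = (q0, 0, R)  ⊢  10100[q0]0 (head at position 5)
Step 6: δ(q0, 0) = (q0, 1, R)  ⊢  101001[q0]□ (head at position 6)
Step 7: δ(q0, □) = (q1, □, L)  ⊢  10100[q1]1□ (head at position 5)
Step 8: δ(q1, 1) = (q1, 1, L)  ⊢  1010[q1]01□ (head at position 4)
Step 9: δ(q1, 0) = (q1, 0, L)  ⊢  101[q1]001□ (head at position 3)
Step 10: δ(q1, 0) = (q1, 0, L)  ⊢  10[q1]1001□ (head at position 2)
Step 11: δ(q1, 1) = (q1, 1, L)  ⊢  1[q1]01001□ (head at position 1)
Step 12: δ(q1, 0) = (q1, 0, L)  ⊢  [q1]101001□ (head at position 0)
Step 13: δ(q1, 1) = (q1, 1, L)  ⊢  [q1]□101001□ (head at position -1)
Step 14: δ(q1, □) = (qA, □, R)  ⊢  □[qA]101001□ (head at position 0)
The machine is in qA, so it halts and accepts.
Number of transitions executed: 14.

Final answer: 14 steps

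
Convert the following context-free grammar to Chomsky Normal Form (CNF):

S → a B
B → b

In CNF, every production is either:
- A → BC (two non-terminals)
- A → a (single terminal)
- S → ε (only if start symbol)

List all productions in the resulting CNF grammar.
The grammar has no ε-productions or unit productions to eliminate.
S → a B has terminal a in a right-hand side of length ≥ 2: introduce T_a → a and use T_a in place of a.
B → b is already in CNF (single terminal) – keep it.
S → a B becomes S → T_a B.
Resulting CNF grammar (3 productions): T_a → a; B → b; S → T_a B

Final answer: T_a → a; B → b; S → T_a B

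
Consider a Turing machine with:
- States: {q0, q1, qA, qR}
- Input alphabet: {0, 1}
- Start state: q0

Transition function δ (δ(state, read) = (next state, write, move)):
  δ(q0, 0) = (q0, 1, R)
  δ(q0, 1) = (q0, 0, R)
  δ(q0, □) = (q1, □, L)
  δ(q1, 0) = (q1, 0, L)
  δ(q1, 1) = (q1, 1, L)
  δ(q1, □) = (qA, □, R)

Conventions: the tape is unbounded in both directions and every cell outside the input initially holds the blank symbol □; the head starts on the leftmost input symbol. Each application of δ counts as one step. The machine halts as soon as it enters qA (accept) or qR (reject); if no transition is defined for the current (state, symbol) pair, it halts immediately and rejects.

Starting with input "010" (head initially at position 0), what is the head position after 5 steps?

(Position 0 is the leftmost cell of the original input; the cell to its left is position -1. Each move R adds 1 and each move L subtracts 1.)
Step 0: [q0]010 (head at position 0)
Step 1: δ(q0, 0) = (q0, 1, R)  ⊢  1[q0]10 (head at position 1)
Step 2: δ(q0, 1) = (q0, 0, R)  ⊢  10[q0]0 (head at position 2)
Step 3: δ(q0, 0) = (q0, 1, R)  ⊢  101[q0]□ (head at position 3)
Step 4: δ(q0, □) = (q1, □, L)  ⊢  10[q1]1□ (head at position 2)
Step 5: δ(q1, 1) = (q1, 1, L)  ⊢  1[q1]01□ (head at position 1)
Head position after 5 steps: 1

Final answer: Position 1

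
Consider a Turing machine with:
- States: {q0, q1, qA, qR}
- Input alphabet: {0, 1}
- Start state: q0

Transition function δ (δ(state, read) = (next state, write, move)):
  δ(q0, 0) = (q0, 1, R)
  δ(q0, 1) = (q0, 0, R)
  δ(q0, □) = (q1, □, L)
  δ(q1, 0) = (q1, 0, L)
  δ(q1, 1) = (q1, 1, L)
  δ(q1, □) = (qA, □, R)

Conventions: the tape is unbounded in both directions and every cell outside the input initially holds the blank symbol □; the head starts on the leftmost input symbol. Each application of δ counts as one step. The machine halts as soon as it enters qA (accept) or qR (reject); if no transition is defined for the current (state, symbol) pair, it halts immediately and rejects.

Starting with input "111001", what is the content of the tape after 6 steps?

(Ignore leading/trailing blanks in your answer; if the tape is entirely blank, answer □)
Step 0: [q0]111001 (head at position 0)
Step 1: δ(q0, 1) = (q0, 0, R)  ⊢  0[q0]11001 (head at position 1)
Step 2: δ(q0, 1) = (q0, 0, R)  ⊢  00[q0]1001 (head at position 2)
Step 3: δ(q0, 1) = (q0, 0, R)  ⊢  000[q0]001 (head at position 3)
Step 4: δ(q0, 0) = (q0, 1, R)  ⊢  0001[q0]01 (head at position 4)
Step 5: δ(q0, 0) = (q0, 1, R)  ⊢  00011[q0]1 (head at position 5)
Step 6: δ(q0, 1) = (q0, 0, R)  ⊢  000110[q0]□ (head at position 6)
Tape after 6 steps (ignoring surrounding blanks): 000110

Final answer: Tape: 000110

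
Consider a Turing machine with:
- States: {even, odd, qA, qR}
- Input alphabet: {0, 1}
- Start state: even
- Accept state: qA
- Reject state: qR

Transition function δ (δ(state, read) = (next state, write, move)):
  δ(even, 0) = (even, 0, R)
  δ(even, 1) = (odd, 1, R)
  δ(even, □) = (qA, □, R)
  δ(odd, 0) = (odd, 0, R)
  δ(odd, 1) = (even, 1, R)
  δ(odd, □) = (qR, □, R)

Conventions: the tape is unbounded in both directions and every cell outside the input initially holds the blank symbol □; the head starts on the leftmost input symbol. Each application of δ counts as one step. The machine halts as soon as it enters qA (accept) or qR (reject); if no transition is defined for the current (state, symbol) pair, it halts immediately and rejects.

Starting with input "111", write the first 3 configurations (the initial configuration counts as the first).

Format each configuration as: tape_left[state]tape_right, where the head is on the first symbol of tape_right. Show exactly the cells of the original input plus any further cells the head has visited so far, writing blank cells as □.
Step 0: [even]111 (head at position 0)
Step 1: δ(even, 1) = (odd, 1, R)  ⊢  1[odd]11 (head at position 1)
Step 2: δ(odd, 1) = (even, 1, R)  ⊢  11[even]1 (head at position 2)

Final answer: [even]111 ⊢ 1[odd]11 ⊢ 11[even]1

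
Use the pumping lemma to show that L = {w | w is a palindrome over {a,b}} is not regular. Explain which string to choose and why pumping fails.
Language: L = {w | w is a palindrome over {a,b}} (strings that read the same forwards and backwards)
Step 1: Assume for contradiction that L is regular, with pumping length p.
Step 2: Choose s = a^p b a^p. Then s ∈ L (it reads the same forwards and backwards) and |s| ≥ p.
Step 3: Consider any decomposition s = xyz with |xy| ≤ p and |y| > 0. Since |xy| ≤ p and the first p symbols of s are all a's, y = a^k for some k with 1 ≤ k ≤ p.
Step 4: Pumping up (i = 2): xy²z = a^(p+k) b a^p. Its reverse is a^p b a^(p+k) ≠ a^(p+k) b a^p (the single b is no longer in the middle), so xy²z is not a palindrome and xy²z ∉ L.
This contradicts the pumping lemma, so L is not regular.

Final answer: Choose s = a^p b a^p. Since |xy| ≤ p, y = a^k with k ≥ 1. Then xy²z = a^(p+k) b a^p is not a palindrome, so ∉ L.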